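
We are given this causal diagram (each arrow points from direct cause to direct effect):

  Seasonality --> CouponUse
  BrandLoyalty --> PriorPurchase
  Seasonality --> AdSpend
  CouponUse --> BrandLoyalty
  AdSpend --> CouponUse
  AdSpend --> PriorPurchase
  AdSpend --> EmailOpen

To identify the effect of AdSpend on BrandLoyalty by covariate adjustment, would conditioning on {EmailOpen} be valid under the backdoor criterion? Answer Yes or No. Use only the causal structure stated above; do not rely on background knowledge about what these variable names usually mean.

No

Backdoor paths from AdSpend to BrandLoyalty (paths whose first edge points into AdSpend):
  P1: AdSpend <- Seasonality -> CouponUse -> BrandLoyalty
Condition 1 (no descendant of AdSpend in the set): FAILS — EmailOpen is a descendant of AdSpend.
Condition 2 (every backdoor path blocked by {EmailOpen}):
  P1: open — no interior node is in the conditioning set.
{EmailOpen} does not satisfy the backdoor criterion.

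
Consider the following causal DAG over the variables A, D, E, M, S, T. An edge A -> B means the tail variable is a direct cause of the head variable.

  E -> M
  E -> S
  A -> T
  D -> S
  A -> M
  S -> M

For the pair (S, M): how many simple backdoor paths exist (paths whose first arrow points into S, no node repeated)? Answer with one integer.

1

A backdoor path from S to M is any simple undirected path whose first edge points into S (i.e. leaves S via a parent).
Parents of S: {D, E}.
Enumerating:
  P1: S <- E -> M
That exhausts the simple backdoor paths. Count: 1.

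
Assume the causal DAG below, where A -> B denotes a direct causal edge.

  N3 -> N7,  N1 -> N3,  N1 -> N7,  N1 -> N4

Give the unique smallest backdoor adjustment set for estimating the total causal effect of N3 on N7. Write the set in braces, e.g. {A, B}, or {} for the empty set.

Variables eligible for adjustment (non-descendants of N3, excluding N3 and N7): {N1, N4}.
Backdoor paths from N3 to N7:
  P1: N3 <- N1 -> N7
The empty set is not sufficient: P1 (N3 <- N1 -> N7) has no collider blocking it and no conditioned non-collider, so it is open.
Try {N1}:
  P1: blocked at fork node N1 ∈ conditioning set.
{N1} contains no descendant of N3 and blocks every backdoor path.
No other singleton works — e.g. {N4} leaves P1 open — so {N1} is the unique smallest valid adjustment set.

{N1}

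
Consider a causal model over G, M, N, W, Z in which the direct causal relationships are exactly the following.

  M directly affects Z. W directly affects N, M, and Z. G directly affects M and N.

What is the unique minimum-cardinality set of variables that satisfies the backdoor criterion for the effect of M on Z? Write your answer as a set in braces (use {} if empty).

{W}

Variables eligible for adjustment (non-descendants of M, excluding M and Z): {G, N, W}.
Backdoor paths from M to Z:
  P1: M <- G -> N <- W -> Z
  P2: M <- W -> Z
The empty set is not sufficient: P2 (M <- W -> Z) has no collider blocking it and no conditioned non-collider, so it is open.
Try {W}:
  P1: blocked at collider N (neither it nor any descendant is in the conditioning set).
  P2: blocked at fork node W ∈ conditioning set.
{W} contains no descendant of M and blocks every backdoor path.
No other singleton works — e.g. {G} leaves P2 open — so {W} is the unique smallest valid adjustment set.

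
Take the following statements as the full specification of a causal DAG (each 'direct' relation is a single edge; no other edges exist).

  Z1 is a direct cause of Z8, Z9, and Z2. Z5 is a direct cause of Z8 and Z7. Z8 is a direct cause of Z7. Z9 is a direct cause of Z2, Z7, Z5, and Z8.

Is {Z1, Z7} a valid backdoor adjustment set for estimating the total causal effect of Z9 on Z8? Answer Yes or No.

No

Backdoor paths from Z9 to Z8 (paths whose first edge points into Z9):
  P1: Z9 <- Z1 -> Z8
Condition 1 (no descendant of Z9 in the set): FAILS — Z7 is a descendant of Z9.
Condition 2 (every backdoor path blocked by {Z1, Z7}):
  P1: blocked at fork node Z1 ∈ conditioning set.
{Z1, Z7} does not satisfy the backdoor criterion.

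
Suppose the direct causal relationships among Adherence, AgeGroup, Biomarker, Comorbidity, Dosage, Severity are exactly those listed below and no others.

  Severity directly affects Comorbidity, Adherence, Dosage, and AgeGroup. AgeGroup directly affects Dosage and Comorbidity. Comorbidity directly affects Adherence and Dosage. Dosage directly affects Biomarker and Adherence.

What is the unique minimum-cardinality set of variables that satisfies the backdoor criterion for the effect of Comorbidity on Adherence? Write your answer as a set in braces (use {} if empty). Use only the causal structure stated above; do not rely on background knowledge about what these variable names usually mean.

{AgeGroup, Severity}

Variables eligible for adjustment (non-descendants of Comorbidity, excluding Comorbidity and Adherence): {AgeGroup, Severity}.
Backdoor paths from Comorbidity to Adherence:
  P1: Comorbidity <- Severity -> AgeGroup -> Dosage -> Adherence
  P2: Comorbidity <- Severity -> Dosage -> Adherence
  P3: Comorbidity <- Severity -> Adherence
  P4: Comorbidity <- AgeGroup <- Severity -> Dosage -> Adherence
  P5: Comorbidity <- AgeGroup <- Severity -> Adherence
  P6: Comorbidity <- AgeGroup -> Dosage <- Severity -> Adherence
  P7: Comorbidity <- AgeGroup -> Dosage -> Adherence
The empty set is not sufficient: P1 (Comorbidity <- Severity -> AgeGroup -> Dosage -> Adherence) has no collider blocking it and no conditioned non-collider, so it is open.
Try {AgeGroup, Severity}:
  P1: blocked at fork node Severity ∈ conditioning set.
  P2: blocked at fork node Severity ∈ conditioning set.
  P3: blocked at fork node Severity ∈ conditioning set.
  P4: blocked at chain node AgeGroup ∈ conditioning set.
  P5: blocked at chain node AgeGroup ∈ conditioning set.
  P6: blocked at fork node AgeGroup ∈ conditioning set.
  P7: blocked at fork node AgeGroup ∈ conditioning set.
{AgeGroup, Severity} contains no descendant of Comorbidity and blocks every backdoor path.
Every element of {AgeGroup, Severity} is needed (dropping AgeGroup leaves P7 open; dropping Severity leaves P2 open), so no proper subset is valid.
Among all size-2 subsets of the eligible variables, only {AgeGroup, Severity} blocks every backdoor path, so it is the unique smallest valid adjustment set.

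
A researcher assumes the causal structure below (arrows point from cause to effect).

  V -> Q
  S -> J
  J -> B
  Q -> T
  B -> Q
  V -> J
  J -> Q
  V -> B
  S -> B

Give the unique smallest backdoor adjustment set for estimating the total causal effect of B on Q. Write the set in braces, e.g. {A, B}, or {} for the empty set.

{J, V}

Variables eligible for adjustment (non-descendants of B, excluding B and Q): {J, S, V}.
Backdoor paths from B to Q:
  P1: B <- S -> J <- V -> Q
  P2: B <- S -> J -> Q
  P3: B <- V -> J -> Q
  P4: B <- V -> Q
  P5: B <- J <- V -> Q
  P6: B <- J -> Q
The empty set is not sufficient: P2 (B <- S -> J -> Q) has no collider blocking it and no conditioned non-collider, so it is open.
Try {J, V}:
  P1: blocked at fork node V ∈ conditioning set.
  P2: blocked at chain node J ∈ conditioning set.
  P3: blocked at fork node V ∈ conditioning set.
  P4: blocked at fork node V ∈ conditioning set.
  P5: blocked at chain node J ∈ conditioning set.
  P6: blocked at fork node J ∈ conditioning set.
{J, V} contains no descendant of B and blocks every backdoor path.
Every element of {J, V} is needed (dropping J leaves P2 open; dropping V leaves P1 open), so no proper subset is valid.
Among all size-2 subsets of the eligible variables, only {J, V} blocks every backdoor path, so it is the unique smallest valid adjustment set.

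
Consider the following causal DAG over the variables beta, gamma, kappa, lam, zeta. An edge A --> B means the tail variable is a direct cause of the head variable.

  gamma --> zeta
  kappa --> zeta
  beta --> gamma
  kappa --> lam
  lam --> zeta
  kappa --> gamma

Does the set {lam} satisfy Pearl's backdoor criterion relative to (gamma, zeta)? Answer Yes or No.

No

Backdoor paths from gamma to zeta (paths whose first edge points into gamma):
  P1: gamma <- kappa -> lam -> zeta
  P2: gamma <- kappa -> zeta
Condition 1 (no descendant of gamma in the set): holds — descendants of gamma are {zeta}; none are in {lam}.
Condition 2 (every backdoor path blocked by {lam}):
  P1: blocked at chain node lam ∈ conditioning set.
  P2: open — no interior node is in the conditioning set.
{lam} does not satisfy the backdoor criterion.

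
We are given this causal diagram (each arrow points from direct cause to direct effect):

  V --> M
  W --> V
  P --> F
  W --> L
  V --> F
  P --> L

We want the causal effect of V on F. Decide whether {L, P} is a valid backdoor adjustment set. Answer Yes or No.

Yes

Backdoor paths from V to F (paths whose first edge points into V):
  P1: V <- W -> L <- P -> F
Condition 1 (no descendant of V in the set): holds — descendants of V are {F, M}; none are in {L, P}.
Condition 2 (every backdoor path blocked by {L, P}):
  P1: blocked at fork node P ∈ conditioning set.
{L, P} satisfies the backdoor criterion.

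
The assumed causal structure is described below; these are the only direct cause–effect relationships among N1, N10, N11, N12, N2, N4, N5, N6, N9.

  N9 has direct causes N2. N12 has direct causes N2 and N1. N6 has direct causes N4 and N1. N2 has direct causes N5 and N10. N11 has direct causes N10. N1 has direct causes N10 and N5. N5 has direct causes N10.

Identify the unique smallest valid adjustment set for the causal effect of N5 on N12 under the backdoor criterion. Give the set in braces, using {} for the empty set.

Variables eligible for adjustment (non-descendants of N5, excluding N5 and N12): {N10, N11, N4}.
Backdoor paths from N5 to N12:
  P1: N5 <- N10 -> N1 -> N12
  P2: N5 <- N10 -> N2 -> N12
The empty set is not sufficient: P1 (N5 <- N10 -> N1 -> N12) has no collider blocking it and no conditioned non-collider, so it is open.
Try {N10}:
  P1: blocked at fork node N10 ∈ conditioning set.
  P2: blocked at fork node N10 ∈ conditioning set.
{N10} contains no descendant of N5 and blocks every backdoor path.
No other singleton works — e.g. {N11} leaves P1 open — so {N10} is the unique smallest valid adjustment set.

{N10}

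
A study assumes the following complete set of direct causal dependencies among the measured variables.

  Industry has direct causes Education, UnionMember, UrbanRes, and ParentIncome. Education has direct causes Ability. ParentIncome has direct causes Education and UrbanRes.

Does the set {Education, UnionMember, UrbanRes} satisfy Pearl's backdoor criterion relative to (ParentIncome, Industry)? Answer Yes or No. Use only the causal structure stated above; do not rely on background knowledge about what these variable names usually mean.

Yes

Backdoor paths from ParentIncome to Industry (paths whose first edge points into ParentIncome):
  P1: ParentIncome <- Education -> Industry
  P2: ParentIncome <- UrbanRes -> Industry
Condition 1 (no descendant of ParentIncome in the set): holds — descendants of ParentIncome are {Industry}; none are in {Education, UnionMember, UrbanRes}.
Condition 2 (every backdoor path blocked by {Education, UnionMember, UrbanRes}):
  P1: blocked at fork node Education ∈ conditioning set.
  P2: blocked at fork node UrbanRes ∈ conditioning set.
{Education, UnionMember, UrbanRes} satisfies the backdoor criterion.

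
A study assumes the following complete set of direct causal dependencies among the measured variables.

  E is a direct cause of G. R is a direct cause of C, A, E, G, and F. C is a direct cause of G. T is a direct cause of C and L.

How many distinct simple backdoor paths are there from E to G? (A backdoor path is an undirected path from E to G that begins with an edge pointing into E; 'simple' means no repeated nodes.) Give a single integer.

A backdoor path from E to G is any simple undirected path whose first edge points into E (i.e. leaves E via a parent).
Parents of E: {R}.
Enumerating:
  P1: E <- R -> C -> G
  P2: E <- R -> G
That exhausts the simple backdoor paths. Count: 2.

2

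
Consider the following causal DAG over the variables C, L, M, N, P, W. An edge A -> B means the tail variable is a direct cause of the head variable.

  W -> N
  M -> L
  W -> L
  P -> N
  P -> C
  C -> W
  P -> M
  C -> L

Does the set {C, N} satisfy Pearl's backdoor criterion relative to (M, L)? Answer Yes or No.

No

Backdoor paths from M to L (paths whose first edge points into M):
  P1: M <- P -> C -> W -> L
  P2: M <- P -> C -> L
  P3: M <- P -> N <- W <- C -> L
  P4: M <- P -> N <- W -> L
Condition 1 (no descendant of M in the set): holds — descendants of M are {L}; none are in {C, N}.
Condition 2 (every backdoor path blocked by {C, N}):
  P1: blocked at chain node C ∈ conditioning set.
  P2: blocked at chain node C ∈ conditioning set.
  P3: blocked at fork node C ∈ conditioning set.
  P4: open — collider(s) N are conditioned on (or have a conditioned descendant) and no non-collider on the path is in the set.
{C, N} does not satisfy the backdoor criterion.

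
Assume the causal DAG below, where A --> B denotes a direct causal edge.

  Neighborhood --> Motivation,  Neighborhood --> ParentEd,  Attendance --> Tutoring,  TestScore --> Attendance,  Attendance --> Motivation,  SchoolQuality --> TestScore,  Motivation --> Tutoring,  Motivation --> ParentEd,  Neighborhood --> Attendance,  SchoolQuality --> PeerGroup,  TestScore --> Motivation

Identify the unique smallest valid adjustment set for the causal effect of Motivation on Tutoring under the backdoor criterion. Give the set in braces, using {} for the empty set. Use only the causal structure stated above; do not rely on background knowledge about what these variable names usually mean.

{Attendance}

Variables eligible for adjustment (non-descendants of Motivation, excluding Motivation and Tutoring): {Attendance, Neighborhood, PeerGroup, SchoolQuality, TestScore}.
Backdoor paths from Motivation to Tutoring:
  P1: Motivation <- Neighborhood -> Attendance -> Tutoring
  P2: Motivation <- TestScore -> Attendance -> Tutoring
  P3: Motivation <- Attendance -> Tutoring
The empty set is not sufficient: P1 (Motivation <- Neighborhood -> Attendance -> Tutoring) has no collider blocking it and no conditioned non-collider, so it is open.
Try {Attendance}:
  P1: blocked at chain node Attendance ∈ conditioning set.
  P2: blocked at chain node Attendance ∈ conditioning set.
  P3: blocked at fork node Attendance ∈ conditioning set.
{Attendance} contains no descendant of Motivation and blocks every backdoor path.
No other singleton works — e.g. {Neighborhood} leaves P2 open — so {Attendance} is the unique smallest valid adjustment set.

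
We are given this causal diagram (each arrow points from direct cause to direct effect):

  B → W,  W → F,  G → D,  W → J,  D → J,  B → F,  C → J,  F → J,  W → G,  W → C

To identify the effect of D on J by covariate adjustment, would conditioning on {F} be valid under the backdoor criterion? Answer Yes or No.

Backdoor paths from D to J (paths whose first edge points into D):
  P1: D <- G <- W <- B -> F -> J
  P2: D <- G <- W -> C -> J
  P3: D <- G <- W -> F -> J
  P4: D <- G <- W -> J
Condition 1 (no descendant of D in the set): holds — descendants of D are {J}; none are in {F}.
Condition 2 (every backdoor path blocked by {F}):
  P1: blocked at chain node F ∈ conditioning set.
  P2: open — no interior node is in the conditioning set.
  P3: blocked at chain node F ∈ conditioning set.
  P4: open — no interior node is in the conditioning set.
{F} does not satisfy the backdoor criterion.

No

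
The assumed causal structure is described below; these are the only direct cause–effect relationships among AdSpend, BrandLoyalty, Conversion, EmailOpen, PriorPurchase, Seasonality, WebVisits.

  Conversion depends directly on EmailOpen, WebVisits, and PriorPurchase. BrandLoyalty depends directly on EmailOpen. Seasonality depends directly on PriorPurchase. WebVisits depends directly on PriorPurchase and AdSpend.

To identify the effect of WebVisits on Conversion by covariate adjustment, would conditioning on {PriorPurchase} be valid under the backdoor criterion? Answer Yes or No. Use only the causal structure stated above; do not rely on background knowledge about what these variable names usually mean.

Yes

Backdoor paths from WebVisits to Conversion (paths whose first edge points into WebVisits):
  P1: WebVisits <- PriorPurchase -> Conversion
Condition 1 (no descendant of WebVisits in the set): holds — descendants of WebVisits are {Conversion}; none are in {PriorPurchase}.
Condition 2 (every backdoor path blocked by {PriorPurchase}):
  P1: blocked at fork node PriorPurchase ∈ conditioning set.
{PriorPurchase} satisfies the backdoor criterion.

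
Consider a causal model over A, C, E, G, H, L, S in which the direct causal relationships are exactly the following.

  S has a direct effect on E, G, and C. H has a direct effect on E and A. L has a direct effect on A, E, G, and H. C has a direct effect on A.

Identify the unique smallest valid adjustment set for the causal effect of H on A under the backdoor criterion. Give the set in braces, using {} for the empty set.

Variables eligible for adjustment (non-descendants of H, excluding H and A): {C, G, L, S}.
Backdoor paths from H to A:
  P1: H <- L -> E <- S -> C -> A
  P2: H <- L -> G <- S -> C -> A
  P3: H <- L -> A
The empty set is not sufficient: P3 (H <- L -> A) has no collider blocking it and no conditioned non-collider, so it is open.
Try {L}:
  P1: blocked at fork node L ∈ conditioning set.
  P2: blocked at fork node L ∈ conditioning set.
  P3: blocked at fork node L ∈ conditioning set.
{L} contains no descendant of H and blocks every backdoor path.
No other singleton works — e.g. {S} leaves P3 open — so {L} is the unique smallest valid adjustment set.

{L}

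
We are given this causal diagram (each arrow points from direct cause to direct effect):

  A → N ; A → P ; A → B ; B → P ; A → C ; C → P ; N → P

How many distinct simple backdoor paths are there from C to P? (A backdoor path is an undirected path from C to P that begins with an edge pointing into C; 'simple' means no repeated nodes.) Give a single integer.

3

A backdoor path from C to P is any simple undirected path whose first edge points into C (i.e. leaves C via a parent).
Parents of C: {A}.
Enumerating:
  P1: C <- A -> N -> P
  P2: C <- A -> B -> P
  P3: C <- A -> P
That exhausts the simple backdoor paths. Count: 3.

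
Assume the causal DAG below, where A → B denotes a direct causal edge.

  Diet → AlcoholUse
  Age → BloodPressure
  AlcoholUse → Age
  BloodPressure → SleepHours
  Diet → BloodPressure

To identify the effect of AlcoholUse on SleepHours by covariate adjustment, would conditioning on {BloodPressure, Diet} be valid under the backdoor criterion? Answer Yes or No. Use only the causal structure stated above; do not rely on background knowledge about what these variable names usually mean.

No

Backdoor paths from AlcoholUse to SleepHours (paths whose first edge points into AlcoholUse):
  P1: AlcoholUse <- Diet -> BloodPressure -> SleepHours
Condition 1 (no descendant of AlcoholUse in the set): FAILS — BloodPressure is a descendant of AlcoholUse.
Condition 2 (every backdoor path blocked by {BloodPressure, Diet}):
  P1: blocked at fork node Diet ∈ conditioning set.
{BloodPressure, Diet} does not satisfy the backdoor criterion.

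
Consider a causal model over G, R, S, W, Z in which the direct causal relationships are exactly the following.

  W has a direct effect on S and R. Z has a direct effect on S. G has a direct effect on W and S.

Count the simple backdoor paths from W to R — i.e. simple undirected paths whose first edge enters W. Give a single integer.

A backdoor path from W to R is any simple undirected path whose first edge points into W (i.e. leaves W via a parent).
Parents of W: {G}.
No simple path from any parent of W reaches R without revisiting W, so there are no backdoor paths.

0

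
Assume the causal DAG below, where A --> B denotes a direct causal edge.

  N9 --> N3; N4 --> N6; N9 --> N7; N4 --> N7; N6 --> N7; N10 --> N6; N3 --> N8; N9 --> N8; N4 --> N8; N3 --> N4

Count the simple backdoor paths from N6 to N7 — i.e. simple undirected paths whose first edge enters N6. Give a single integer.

A backdoor path from N6 to N7 is any simple undirected path whose first edge points into N6 (i.e. leaves N6 via a parent).
Parents of N6: {N10, N4}.
Enumerating:
  P1: N6 <- N4 <- N3 <- N9 -> N7
  P2: N6 <- N4 <- N3 -> N8 <- N9 -> N7
  P3: N6 <- N4 -> N8 <- N9 -> N7
  P4: N6 <- N4 -> N8 <- N3 <- N9 -> N7
  P5: N6 <- N4 -> N7
That exhausts the simple backdoor paths. Count: 5.

5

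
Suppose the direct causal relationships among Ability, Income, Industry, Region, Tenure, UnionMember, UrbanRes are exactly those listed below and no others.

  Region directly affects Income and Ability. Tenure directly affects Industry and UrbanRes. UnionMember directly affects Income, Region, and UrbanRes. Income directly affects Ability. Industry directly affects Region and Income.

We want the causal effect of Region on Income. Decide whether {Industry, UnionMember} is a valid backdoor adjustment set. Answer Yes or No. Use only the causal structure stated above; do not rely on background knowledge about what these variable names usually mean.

Backdoor paths from Region to Income (paths whose first edge points into Region):
  P1: Region <- UnionMember -> UrbanRes <- Tenure -> Industry -> Income
  P2: Region <- UnionMember -> Income
  P3: Region <- Industry <- Tenure -> UrbanRes <- UnionMember -> Income
  P4: Region <- Industry -> Income
Condition 1 (no descendant of Region in the set): holds — descendants of Region are {Ability, Income}; none are in {Industry, UnionMember}.
Condition 2 (every backdoor path blocked by {Industry, UnionMember}):
  P1: blocked at fork node UnionMember ∈ conditioning set.
  P2: blocked at fork node UnionMember ∈ conditioning set.
  P3: blocked at chain node Industry ∈ conditioning set.
  P4: blocked at fork node Industry ∈ conditioning set.
{Industry, UnionMember} satisfies the backdoor criterion.

Yes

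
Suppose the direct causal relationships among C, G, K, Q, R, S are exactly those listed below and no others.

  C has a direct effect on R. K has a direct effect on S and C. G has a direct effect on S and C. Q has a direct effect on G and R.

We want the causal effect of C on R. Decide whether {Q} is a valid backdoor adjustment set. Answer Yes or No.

Backdoor paths from C to R (paths whose first edge points into C):
  P1: C <- K -> S <- G <- Q -> R
  P2: C <- G <- Q -> R
Condition 1 (no descendant of C in the set): holds — descendants of C are {R}; none are in {Q}.
Condition 2 (every backdoor path blocked by {Q}):
  P1: blocked at collider S (neither it nor any descendant is in the conditioning set).
  P2: blocked at fork node Q ∈ conditioning set.
{Q} satisfies the backdoor criterion.

Yes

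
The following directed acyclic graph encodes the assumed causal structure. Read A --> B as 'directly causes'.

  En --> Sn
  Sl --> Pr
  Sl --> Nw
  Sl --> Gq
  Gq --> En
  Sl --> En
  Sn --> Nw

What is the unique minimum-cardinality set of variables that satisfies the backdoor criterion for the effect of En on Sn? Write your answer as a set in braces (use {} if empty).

{}

Variables eligible for adjustment (non-descendants of En, excluding En and Sn): {Gq, Pr, Sl}.
Backdoor paths from En to Sn:
  P1: En <- Sl -> Nw <- Sn
  P2: En <- Gq <- Sl -> Nw <- Sn
Each backdoor path contains an unconditioned collider, so every path is already blocked with the empty conditioning set:
  P1: blocked at collider Nw (neither it nor any descendant is in the conditioning set).
  P2: blocked at collider Nw (neither it nor any descendant is in the conditioning set).
The empty set is therefore the unique smallest valid set.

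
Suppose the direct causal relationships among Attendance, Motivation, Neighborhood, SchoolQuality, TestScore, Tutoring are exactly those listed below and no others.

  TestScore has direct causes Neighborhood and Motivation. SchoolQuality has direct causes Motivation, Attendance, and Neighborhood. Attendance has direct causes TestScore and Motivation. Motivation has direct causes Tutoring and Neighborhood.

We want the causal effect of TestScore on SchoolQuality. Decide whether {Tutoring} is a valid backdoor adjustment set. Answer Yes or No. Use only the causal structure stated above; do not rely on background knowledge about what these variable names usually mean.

No

Backdoor paths from TestScore to SchoolQuality (paths whose first edge points into TestScore):
  P1: TestScore <- Neighborhood -> Motivation -> Attendance -> SchoolQuality
  P2: TestScore <- Neighborhood -> Motivation -> SchoolQuality
  P3: TestScore <- Neighborhood -> SchoolQuality
  P4: TestScore <- Motivation <- Neighborhood -> SchoolQuality
  P5: TestScore <- Motivation -> Attendance -> SchoolQuality
  P6: TestScore <- Motivation -> SchoolQuality
Condition 1 (no descendant of TestScore in the set): holds — descendants of TestScore are {Attendance, SchoolQuality}; none are in {Tutoring}.
Condition 2 (every backdoor path blocked by {Tutoring}):
  P1: open — no interior node is in the conditioning set.
  P2: open — no interior node is in the conditioning set.
  P3: open — no interior node is in the conditioning set.
  P4: open — no interior node is in the conditioning set.
  P5: open — no interior node is in the conditioning set.
  P6: open — no interior node is in the conditioning set.
{Tutoring} does not satisfy the backdoor criterion.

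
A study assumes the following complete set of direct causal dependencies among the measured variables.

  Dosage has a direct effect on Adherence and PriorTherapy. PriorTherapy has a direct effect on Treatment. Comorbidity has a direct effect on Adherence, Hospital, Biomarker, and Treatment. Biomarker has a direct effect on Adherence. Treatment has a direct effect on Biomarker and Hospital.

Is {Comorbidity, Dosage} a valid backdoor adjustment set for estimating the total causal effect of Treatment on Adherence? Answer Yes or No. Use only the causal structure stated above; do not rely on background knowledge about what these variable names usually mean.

Backdoor paths from Treatment to Adherence (paths whose first edge points into Treatment):
  P1: Treatment <- Comorbidity -> Biomarker -> Adherence
  P2: Treatment <- Comorbidity -> Adherence
  P3: Treatment <- PriorTherapy <- Dosage -> Adherence
Condition 1 (no descendant of Treatment in the set): holds — descendants of Treatment are {Adherence, Biomarker, Hospital}; none are in {Comorbidity, Dosage}.
Condition 2 (every backdoor path blocked by {Comorbidity, Dosage}):
  P1: blocked at fork node Comorbidity ∈ conditioning set.
  P2: blocked at fork node Comorbidity ∈ conditioning set.
  P3: blocked at fork node Dosage ∈ conditioning set.
{Comorbidity, Dosage} satisfies the backdoor criterion.

Yes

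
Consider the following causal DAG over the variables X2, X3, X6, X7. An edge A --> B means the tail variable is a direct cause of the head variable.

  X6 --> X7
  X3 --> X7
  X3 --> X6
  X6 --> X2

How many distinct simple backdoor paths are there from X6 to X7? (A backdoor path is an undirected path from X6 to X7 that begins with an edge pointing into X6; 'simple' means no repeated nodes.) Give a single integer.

1

A backdoor path from X6 to X7 is any simple undirected path whose first edge points into X6 (i.e. leaves X6 via a parent).
Parents of X6: {X3}.
Enumerating:
  P1: X6 <- X3 -> X7
That exhausts the simple backdoor paths. Count: 1.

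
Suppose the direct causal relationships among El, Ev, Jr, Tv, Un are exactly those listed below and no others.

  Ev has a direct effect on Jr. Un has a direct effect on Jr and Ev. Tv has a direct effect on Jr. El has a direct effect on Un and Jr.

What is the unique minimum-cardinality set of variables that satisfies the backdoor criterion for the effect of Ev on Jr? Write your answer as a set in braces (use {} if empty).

{Un}

Variables eligible for adjustment (non-descendants of Ev, excluding Ev and Jr): {El, Tv, Un}.
Backdoor paths from Ev to Jr:
  P1: Ev <- Un <- El -> Jr
  P2: Ev <- Un -> Jr
The empty set is not sufficient: P1 (Ev <- Un <- El -> Jr) has no collider blocking it and no conditioned non-collider, so it is open.
Try {Un}:
  P1: blocked at chain node Un ∈ conditioning set.
  P2: blocked at fork node Un ∈ conditioning set.
{Un} contains no descendant of Ev and blocks every backdoor path.
No other singleton works — e.g. {El} leaves P2 open — so {Un} is the unique smallest valid adjustment set.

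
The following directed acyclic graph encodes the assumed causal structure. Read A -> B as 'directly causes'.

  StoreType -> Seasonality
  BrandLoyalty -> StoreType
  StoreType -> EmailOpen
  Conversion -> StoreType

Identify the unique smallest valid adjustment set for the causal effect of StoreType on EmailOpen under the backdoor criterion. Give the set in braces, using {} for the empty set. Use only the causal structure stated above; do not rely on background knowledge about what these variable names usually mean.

Variables eligible for adjustment (non-descendants of StoreType, excluding StoreType and EmailOpen): {BrandLoyalty, Conversion}.
Backdoor paths from StoreType to EmailOpen:
  (none)
With no backdoor paths the empty set already satisfies the criterion, and it is trivially minimal.

{}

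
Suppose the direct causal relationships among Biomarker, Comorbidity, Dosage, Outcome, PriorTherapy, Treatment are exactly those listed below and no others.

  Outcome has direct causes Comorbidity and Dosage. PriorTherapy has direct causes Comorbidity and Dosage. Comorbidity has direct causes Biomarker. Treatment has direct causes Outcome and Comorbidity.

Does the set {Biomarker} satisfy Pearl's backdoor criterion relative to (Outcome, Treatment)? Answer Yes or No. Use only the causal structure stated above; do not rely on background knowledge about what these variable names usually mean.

Backdoor paths from Outcome to Treatment (paths whose first edge points into Outcome):
  P1: Outcome <- Comorbidity -> Treatment
  P2: Outcome <- Dosage -> PriorTherapy <- Comorbidity -> Treatment
Condition 1 (no descendant of Outcome in the set): holds — descendants of Outcome are {Treatment}; none are in {Biomarker}.
Condition 2 (every backdoor path blocked by {Biomarker}):
  P1: open — no interior node is in the conditioning set.
  P2: blocked at collider PriorTherapy (neither it nor any descendant is in the conditioning set).
{Biomarker} does not satisfy the backdoor criterion.

No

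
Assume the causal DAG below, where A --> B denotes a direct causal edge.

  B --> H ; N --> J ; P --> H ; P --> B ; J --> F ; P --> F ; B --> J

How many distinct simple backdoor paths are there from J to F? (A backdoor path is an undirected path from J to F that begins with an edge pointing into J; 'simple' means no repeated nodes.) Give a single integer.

2

A backdoor path from J to F is any simple undirected path whose first edge points into J (i.e. leaves J via a parent).
Parents of J: {B, N}.
Enumerating:
  P1: J <- B <- P -> F
  P2: J <- B -> H <- P -> F
That exhausts the simple backdoor paths. Count: 2.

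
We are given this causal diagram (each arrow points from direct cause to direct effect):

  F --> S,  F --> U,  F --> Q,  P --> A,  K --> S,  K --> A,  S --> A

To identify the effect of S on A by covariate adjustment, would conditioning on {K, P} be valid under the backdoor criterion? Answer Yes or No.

Yes

Backdoor paths from S to A (paths whose first edge points into S):
  P1: S <- K -> A
Condition 1 (no descendant of S in the set): holds — descendants of S are {A}; none are in {K, P}.
Condition 2 (every backdoor path blocked by {K, P}):
  P1: blocked at fork node K ∈ conditioning set.
{K, P} satisfies the backdoor criterion.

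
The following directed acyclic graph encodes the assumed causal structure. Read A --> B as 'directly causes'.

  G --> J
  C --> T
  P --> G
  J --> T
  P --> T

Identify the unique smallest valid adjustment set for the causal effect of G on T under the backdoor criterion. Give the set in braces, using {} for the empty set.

{P}

Variables eligible for adjustment (non-descendants of G, excluding G and T): {C, P}.
Backdoor paths from G to T:
  P1: G <- P -> T
The empty set is not sufficient: P1 (G <- P -> T) has no collider blocking it and no conditioned non-collider, so it is open.
Try {P}:
  P1: blocked at fork node P ∈ conditioning set.
{P} contains no descendant of G and blocks every backdoor path.
No other singleton works — e.g. {C} leaves P1 open — so {P} is the unique smallest valid adjustment set.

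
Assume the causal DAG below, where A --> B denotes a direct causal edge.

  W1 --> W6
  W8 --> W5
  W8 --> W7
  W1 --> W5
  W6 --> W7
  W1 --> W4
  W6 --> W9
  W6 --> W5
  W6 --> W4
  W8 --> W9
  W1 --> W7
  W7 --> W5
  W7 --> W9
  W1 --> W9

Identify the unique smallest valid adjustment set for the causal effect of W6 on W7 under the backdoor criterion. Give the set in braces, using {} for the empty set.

{W1}

Variables eligible for adjustment (non-descendants of W6, excluding W6 and W7): {W1, W8}.
Backdoor paths from W6 to W7:
  P1: W6 <- W1 -> W7
  P2: W6 <- W1 -> W9 <- W8 -> W7
  P3: W6 <- W1 -> W9 <- W8 -> W5 <- W7
  P4: W6 <- W1 -> W9 <- W7
  P5: W6 <- W1 -> W5 <- W8 -> W7
  P6: W6 <- W1 -> W5 <- W8 -> W9 <- W7
  P7: W6 <- W1 -> W5 <- W7
The empty set is not sufficient: P1 (W6 <- W1 -> W7) has no collider blocking it and no conditioned non-collider, so it is open.
Try {W1}:
  P1: blocked at fork node W1 ∈ conditioning set.
  P2: blocked at fork node W1 ∈ conditioning set.
  P3: blocked at fork node W1 ∈ conditioning set.
  P4: blocked at fork node W1 ∈ conditioning set.
  P5: blocked at fork node W1 ∈ conditioning set.
  P6: blocked at fork node W1 ∈ conditioning set.
  P7: blocked at fork node W1 ∈ conditioning set.
{W1} contains no descendant of W6 and blocks every backdoor path.
No other singleton works — e.g. {W8} leaves P1 open — so {W1} is the unique smallest valid adjustment set.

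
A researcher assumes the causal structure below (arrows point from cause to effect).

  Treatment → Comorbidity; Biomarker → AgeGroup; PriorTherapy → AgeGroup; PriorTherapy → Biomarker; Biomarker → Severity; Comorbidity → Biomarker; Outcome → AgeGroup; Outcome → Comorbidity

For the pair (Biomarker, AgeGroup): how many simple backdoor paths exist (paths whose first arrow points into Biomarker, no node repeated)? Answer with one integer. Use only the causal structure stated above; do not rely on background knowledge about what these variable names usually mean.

A backdoor path from Biomarker to AgeGroup is any simple undirected path whose first edge points into Biomarker (i.e. leaves Biomarker via a parent).
Parents of Biomarker: {Comorbidity, PriorTherapy}.
Enumerating:
  P1: Biomarker <- PriorTherapy -> AgeGroup
  P2: Biomarker <- Comorbidity <- Outcome -> AgeGroup
That exhausts the simple backdoor paths. Count: 2.

2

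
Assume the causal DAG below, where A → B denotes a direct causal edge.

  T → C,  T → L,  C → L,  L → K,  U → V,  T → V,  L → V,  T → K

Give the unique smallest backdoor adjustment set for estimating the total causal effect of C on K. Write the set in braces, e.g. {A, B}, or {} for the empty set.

Variables eligible for adjustment (non-descendants of C, excluding C and K): {T, U}.
Backdoor paths from C to K:
  P1: C <- T -> L -> K
  P2: C <- T -> K
  P3: C <- T -> V <- L -> K
The empty set is not sufficient: P1 (C <- T -> L -> K) has no collider blocking it and no conditioned non-collider, so it is open.
Try {T}:
  P1: blocked at fork node T ∈ conditioning set.
  P2: blocked at fork node T ∈ conditioning set.
  P3: blocked at fork node T ∈ conditioning set.
{T} contains no descendant of C and blocks every backdoor path.
No other singleton works — e.g. {U} leaves P1 open — so {T} is the unique smallest valid adjustment set.

{T}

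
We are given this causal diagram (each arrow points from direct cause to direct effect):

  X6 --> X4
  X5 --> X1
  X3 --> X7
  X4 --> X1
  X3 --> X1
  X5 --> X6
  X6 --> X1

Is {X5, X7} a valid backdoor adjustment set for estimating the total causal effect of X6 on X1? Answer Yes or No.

Backdoor paths from X6 to X1 (paths whose first edge points into X6):
  P1: X6 <- X5 -> X1
Condition 1 (no descendant of X6 in the set): holds — descendants of X6 are {X1, X4}; none are in {X5, X7}.
Condition 2 (every backdoor path blocked by {X5, X7}):
  P1: blocked at fork node X5 ∈ conditioning set.
{X5, X7} satisfies the backdoor criterion.

Yes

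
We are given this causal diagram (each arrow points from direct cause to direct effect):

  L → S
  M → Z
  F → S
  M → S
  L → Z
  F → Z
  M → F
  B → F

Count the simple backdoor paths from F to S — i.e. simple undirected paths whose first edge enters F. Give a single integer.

2

A backdoor path from F to S is any simple undirected path whose first edge points into F (i.e. leaves F via a parent).
Parents of F: {B, M}.
Enumerating:
  P1: F <- M -> Z <- L -> S
  P2: F <- M -> S
That exhausts the simple backdoor paths. Count: 2.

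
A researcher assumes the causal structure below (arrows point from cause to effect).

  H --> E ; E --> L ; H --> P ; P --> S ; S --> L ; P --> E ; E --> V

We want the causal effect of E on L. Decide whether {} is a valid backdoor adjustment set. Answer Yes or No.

Backdoor paths from E to L (paths whose first edge points into E):
  P1: E <- H -> P -> S -> L
  P2: E <- P -> S -> L
Condition 1 (no descendant of E in the set): holds — descendants of E are {L, V}; none are in {}.
Condition 2 (every backdoor path blocked by {}):
  P1: open — no interior node is in the conditioning set.
  P2: open — no interior node is in the conditioning set.
{} does not satisfy the backdoor criterion.

No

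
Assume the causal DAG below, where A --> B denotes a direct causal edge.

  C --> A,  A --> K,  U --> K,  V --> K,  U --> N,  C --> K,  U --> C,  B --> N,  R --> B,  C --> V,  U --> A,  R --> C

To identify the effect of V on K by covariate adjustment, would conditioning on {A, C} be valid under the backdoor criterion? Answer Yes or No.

Backdoor paths from V to K (paths whose first edge points into V):
  P1: V <- C <- U -> A -> K
  P2: V <- C <- U -> K
  P3: V <- C <- R -> B -> N <- U -> A -> K
  P4: V <- C <- R -> B -> N <- U -> K
  P5: V <- C -> A <- U -> K
  P6: V <- C -> A -> K
  P7: V <- C -> K
Condition 1 (no descendant of V in the set): holds — descendants of V are {K}; none are in {A, C}.
Condition 2 (every backdoor path blocked by {A, C}):
  P1: blocked at chain node C ∈ conditioning set.
  P2: blocked at chain node C ∈ conditioning set.
  P3: blocked at chain node C ∈ conditioning set.
  P4: blocked at chain node C ∈ conditioning set.
  P5: blocked at fork node C ∈ conditioning set.
  P6: blocked at fork node C ∈ conditioning set.
  P7: blocked at fork node C ∈ conditioning set.
{A, C} satisfies the backdoor criterion.

Yes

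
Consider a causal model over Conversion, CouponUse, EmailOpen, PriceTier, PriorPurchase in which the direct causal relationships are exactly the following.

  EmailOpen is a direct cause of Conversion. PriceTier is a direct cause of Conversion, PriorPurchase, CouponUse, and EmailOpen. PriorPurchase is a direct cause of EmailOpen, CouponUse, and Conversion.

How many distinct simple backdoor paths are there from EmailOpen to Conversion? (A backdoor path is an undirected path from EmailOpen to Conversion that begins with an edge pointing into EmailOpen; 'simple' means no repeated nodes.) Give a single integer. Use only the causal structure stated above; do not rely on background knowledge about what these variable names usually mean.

6

A backdoor path from EmailOpen to Conversion is any simple undirected path whose first edge points into EmailOpen (i.e. leaves EmailOpen via a parent).
Parents of EmailOpen: {PriceTier, PriorPurchase}.
Enumerating:
  P1: EmailOpen <- PriceTier -> PriorPurchase -> Conversion
  P2: EmailOpen <- PriceTier -> Conversion
  P3: EmailOpen <- PriceTier -> CouponUse <- PriorPurchase -> Conversion
  P4: EmailOpen <- PriorPurchase <- PriceTier -> Conversion
  P5: EmailOpen <- PriorPurchase -> Conversion
  P6: EmailOpen <- PriorPurchase -> CouponUse <- PriceTier -> Conversion
That exhausts the simple backdoor paths. Count: 6.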